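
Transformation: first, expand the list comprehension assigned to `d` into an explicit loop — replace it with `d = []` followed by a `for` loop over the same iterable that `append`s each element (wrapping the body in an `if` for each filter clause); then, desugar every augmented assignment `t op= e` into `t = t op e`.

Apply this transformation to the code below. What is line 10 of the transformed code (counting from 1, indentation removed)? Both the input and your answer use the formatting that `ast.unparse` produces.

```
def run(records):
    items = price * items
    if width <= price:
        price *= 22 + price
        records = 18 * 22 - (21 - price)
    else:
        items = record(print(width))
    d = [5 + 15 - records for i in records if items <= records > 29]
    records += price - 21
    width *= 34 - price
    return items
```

Transformed code:
def run(records):
    items = price * items
    if width <= price:
        price = price * (22 + price)
        records = 18 * 22 - (21 - price)
    else:
        items = record(print(width))
    d = []
    for i in records:
        if items <= records > 29:
            d.append(5 + 15 - records)
    records = records + (price - 21)
    width = width * (34 - price)
    return items

if items <= records > 29:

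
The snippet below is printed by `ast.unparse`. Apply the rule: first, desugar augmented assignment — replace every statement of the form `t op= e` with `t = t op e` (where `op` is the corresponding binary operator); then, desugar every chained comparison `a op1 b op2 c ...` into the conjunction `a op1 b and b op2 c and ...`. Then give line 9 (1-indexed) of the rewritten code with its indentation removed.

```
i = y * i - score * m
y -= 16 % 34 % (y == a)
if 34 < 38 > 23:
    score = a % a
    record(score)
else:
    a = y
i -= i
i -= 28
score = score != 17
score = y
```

Transformed code:
i = y * i - score * m
y = y - 16 % 34 % (y == a)
if 34 < 38 and 38 > 23:
    score = a % a
    record(score)
else:
    a = y
i = i - i
i = i - 28
score = score != 17
score = y

i = i - 28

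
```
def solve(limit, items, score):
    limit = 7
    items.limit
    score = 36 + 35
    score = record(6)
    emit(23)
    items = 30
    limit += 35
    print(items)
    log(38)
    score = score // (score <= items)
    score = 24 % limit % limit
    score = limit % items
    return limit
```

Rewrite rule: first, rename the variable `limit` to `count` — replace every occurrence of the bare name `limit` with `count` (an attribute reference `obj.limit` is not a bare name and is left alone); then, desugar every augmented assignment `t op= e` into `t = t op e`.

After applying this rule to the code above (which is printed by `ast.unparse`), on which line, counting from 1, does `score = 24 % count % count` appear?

12

Transformed code:
def solve(count, items, score):
    count = 7
    items.limit
    score = 36 + 35
    score = record(6)
    emit(23)
    items = 30
    count = count + 35
    print(items)
    log(38)
    score = score // (score <= items)
    score = 24 % count % count
    score = count % items
    return count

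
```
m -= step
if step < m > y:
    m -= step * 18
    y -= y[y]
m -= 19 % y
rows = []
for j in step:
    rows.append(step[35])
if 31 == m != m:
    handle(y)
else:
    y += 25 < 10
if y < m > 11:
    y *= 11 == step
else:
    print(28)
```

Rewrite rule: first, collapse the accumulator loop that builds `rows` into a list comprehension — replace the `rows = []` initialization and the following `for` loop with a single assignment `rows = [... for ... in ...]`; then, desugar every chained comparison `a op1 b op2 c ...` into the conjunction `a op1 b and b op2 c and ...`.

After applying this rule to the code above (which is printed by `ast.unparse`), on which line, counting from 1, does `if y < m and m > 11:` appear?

11

Transformed code:
m -= step
if step < m and m > y:
    m -= step * 18
    y -= y[y]
m -= 19 % y
rows = [step[35] for j in step]
if 31 == m and m != m:
    handle(y)
else:
    y += 25 < 10
if y < m and m > 11:
    y *= 11 == step
else:
    print(28)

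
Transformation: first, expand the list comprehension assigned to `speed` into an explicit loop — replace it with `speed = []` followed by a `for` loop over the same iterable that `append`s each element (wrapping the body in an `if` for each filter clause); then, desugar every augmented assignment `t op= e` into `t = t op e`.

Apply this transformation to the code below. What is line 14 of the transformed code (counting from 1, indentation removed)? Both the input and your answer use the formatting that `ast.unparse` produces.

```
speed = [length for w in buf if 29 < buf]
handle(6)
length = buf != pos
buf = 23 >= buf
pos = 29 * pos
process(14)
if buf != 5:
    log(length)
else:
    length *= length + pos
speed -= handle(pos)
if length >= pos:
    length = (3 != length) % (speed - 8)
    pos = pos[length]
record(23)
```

Transformed code:
speed = []
for w in buf:
    if 29 < buf:
        speed.append(length)
handle(6)
length = buf != pos
buf = 23 >= buf
pos = 29 * pos
process(14)
if buf != 5:
    log(length)
else:
    length = length * (length + pos)
speed = speed - handle(pos)
if length >= pos:
    length = (3 != length) % (speed - 8)
    pos = pos[length]
record(23)

speed = speed - handle(pos)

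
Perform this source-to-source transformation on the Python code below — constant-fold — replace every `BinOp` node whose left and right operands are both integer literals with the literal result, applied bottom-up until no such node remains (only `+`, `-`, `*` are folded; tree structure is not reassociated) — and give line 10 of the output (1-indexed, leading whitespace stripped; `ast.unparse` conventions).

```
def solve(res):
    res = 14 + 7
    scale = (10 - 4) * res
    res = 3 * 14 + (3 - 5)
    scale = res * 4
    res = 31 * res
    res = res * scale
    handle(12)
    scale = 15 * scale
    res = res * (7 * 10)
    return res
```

Transformed code:
def solve(res):
    res = 21
    scale = 6 * res
    res = 40
    scale = res * 4
    res = 31 * res
    res = res * scale
    handle(12)
    scale = 15 * scale
    res = res * 70
    return res

res = res * 70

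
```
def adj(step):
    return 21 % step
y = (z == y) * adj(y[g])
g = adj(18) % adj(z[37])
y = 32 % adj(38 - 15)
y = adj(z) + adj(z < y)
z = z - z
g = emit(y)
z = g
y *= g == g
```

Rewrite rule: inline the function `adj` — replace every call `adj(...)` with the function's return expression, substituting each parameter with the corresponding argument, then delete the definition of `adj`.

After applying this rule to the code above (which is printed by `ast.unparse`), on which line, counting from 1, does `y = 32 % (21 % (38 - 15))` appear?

Transformed code:
y = (z == y) * (21 % y[g])
g = 21 % 18 % (21 % z[37])
y = 32 % (21 % (38 - 15))
y = 21 % z + 21 % (z < y)
z = z - z
g = emit(y)
z = g
y *= g == g

3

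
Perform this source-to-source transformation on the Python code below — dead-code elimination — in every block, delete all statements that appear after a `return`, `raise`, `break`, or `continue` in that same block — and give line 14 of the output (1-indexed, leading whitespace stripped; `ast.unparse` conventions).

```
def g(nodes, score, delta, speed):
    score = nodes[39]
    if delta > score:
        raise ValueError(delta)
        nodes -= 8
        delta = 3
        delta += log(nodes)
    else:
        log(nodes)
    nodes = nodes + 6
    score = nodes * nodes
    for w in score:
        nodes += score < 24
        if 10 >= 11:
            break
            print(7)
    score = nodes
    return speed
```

Transformed code:
def g(nodes, score, delta, speed):
    score = nodes[39]
    if delta > score:
        raise ValueError(delta)
    else:
        log(nodes)
    nodes = nodes + 6
    score = nodes * nodes
    for w in score:
        nodes += score < 24
        if 10 >= 11:
            break
    score = nodes
    return speed

return speed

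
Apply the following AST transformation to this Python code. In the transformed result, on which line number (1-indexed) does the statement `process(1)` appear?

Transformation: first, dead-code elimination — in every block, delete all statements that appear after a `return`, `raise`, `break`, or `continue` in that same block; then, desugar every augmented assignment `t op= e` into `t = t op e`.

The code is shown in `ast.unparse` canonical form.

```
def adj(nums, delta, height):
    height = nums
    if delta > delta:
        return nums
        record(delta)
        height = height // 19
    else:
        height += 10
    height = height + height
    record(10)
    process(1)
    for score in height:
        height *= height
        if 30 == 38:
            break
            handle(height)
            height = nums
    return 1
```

Transformed code:
def adj(nums, delta, height):
    height = nums
    if delta > delta:
        return nums
    else:
        height = height + 10
    height = height + height
    record(10)
    process(1)
    for score in height:
        height = height * height
        if 30 == 38:
            break
    return 1

9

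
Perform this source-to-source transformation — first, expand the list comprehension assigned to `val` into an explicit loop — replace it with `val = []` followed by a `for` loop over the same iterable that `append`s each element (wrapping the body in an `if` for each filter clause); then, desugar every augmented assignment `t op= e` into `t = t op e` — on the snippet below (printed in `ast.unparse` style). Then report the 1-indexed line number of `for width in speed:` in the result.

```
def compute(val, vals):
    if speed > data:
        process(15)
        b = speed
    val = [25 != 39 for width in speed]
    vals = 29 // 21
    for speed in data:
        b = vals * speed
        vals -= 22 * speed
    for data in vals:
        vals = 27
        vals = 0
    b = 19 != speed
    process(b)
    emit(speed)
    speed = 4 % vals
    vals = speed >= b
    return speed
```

6

Transformed code:
def compute(val, vals):
    if speed > data:
        process(15)
        b = speed
    val = []
    for width in speed:
        val.append(25 != 39)
    vals = 29 // 21
    for speed in data:
        b = vals * speed
        vals = vals - 22 * speed
    for data in vals:
        vals = 27
        vals = 0
    b = 19 != speed
    process(b)
    emit(speed)
    speed = 4 % vals
    vals = speed >= b
    return speed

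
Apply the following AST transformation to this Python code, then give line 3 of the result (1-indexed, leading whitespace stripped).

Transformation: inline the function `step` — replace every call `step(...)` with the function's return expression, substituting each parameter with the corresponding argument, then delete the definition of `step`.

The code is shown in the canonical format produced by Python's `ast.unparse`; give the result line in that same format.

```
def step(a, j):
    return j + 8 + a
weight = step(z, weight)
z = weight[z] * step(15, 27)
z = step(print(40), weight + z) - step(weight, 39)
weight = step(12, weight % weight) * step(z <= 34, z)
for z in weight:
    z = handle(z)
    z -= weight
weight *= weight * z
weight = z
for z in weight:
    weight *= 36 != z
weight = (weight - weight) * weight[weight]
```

z = weight + z + 8 + print(40) - (39 + 8 + weight)

Transformed code:
weight = weight + 8 + z
z = weight[z] * (27 + 8 + 15)
z = weight + z + 8 + print(40) - (39 + 8 + weight)
weight = (weight % weight + 8 + 12) * (z + 8 + (z <= 34))
for z in weight:
    z = handle(z)
    z -= weight
weight *= weight * z
weight = z
for z in weight:
    weight *= 36 != z
weight = (weight - weight) * weight[weight]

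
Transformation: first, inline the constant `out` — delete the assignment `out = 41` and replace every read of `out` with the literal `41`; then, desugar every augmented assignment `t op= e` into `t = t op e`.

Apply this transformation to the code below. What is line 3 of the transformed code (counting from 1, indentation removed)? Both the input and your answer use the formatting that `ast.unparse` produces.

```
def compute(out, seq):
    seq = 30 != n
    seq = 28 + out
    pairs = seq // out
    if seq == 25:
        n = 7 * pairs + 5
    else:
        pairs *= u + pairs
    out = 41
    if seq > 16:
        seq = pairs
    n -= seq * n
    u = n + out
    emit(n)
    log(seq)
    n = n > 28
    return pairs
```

seq = 28 + 41

Transformed code:
def compute(out, seq):
    seq = 30 != n
    seq = 28 + 41
    pairs = seq // 41
    if seq == 25:
        n = 7 * pairs + 5
    else:
        pairs = pairs * (u + pairs)
    if seq > 16:
        seq = pairs
    n = n - seq * n
    u = n + 41
    emit(n)
    log(seq)
    n = n > 28
    return pairs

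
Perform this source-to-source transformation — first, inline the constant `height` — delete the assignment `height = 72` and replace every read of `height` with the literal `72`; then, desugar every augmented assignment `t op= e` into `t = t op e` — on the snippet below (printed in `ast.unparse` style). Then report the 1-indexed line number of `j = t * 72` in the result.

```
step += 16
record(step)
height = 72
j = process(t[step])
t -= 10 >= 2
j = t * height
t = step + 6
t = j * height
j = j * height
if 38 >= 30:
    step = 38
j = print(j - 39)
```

5

Transformed code:
step = step + 16
record(step)
j = process(t[step])
t = t - (10 >= 2)
j = t * 72
t = step + 6
t = j * 72
j = j * 72
if 38 >= 30:
    step = 38
j = print(j - 39)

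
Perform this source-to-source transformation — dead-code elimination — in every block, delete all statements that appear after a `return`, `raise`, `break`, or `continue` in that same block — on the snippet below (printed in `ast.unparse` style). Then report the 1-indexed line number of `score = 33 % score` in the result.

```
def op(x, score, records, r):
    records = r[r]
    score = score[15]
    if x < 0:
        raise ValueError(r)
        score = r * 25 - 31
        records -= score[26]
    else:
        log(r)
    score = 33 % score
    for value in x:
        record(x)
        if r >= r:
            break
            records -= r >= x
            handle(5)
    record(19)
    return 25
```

8

Transformed code:
def op(x, score, records, r):
    records = r[r]
    score = score[15]
    if x < 0:
        raise ValueError(r)
    else:
        log(r)
    score = 33 % score
    for value in x:
        record(x)
        if r >= r:
            break
    record(19)
    return 25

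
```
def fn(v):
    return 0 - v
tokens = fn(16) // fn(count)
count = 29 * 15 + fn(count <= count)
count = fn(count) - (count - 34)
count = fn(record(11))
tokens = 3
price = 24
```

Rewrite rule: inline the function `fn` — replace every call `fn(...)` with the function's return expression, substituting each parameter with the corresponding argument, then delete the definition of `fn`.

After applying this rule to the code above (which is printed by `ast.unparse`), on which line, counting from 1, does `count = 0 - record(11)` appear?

4

Transformed code:
tokens = (0 - 16) // (0 - count)
count = 29 * 15 + (0 - (count <= count))
count = 0 - count - (count - 34)
count = 0 - record(11)
tokens = 3
price = 24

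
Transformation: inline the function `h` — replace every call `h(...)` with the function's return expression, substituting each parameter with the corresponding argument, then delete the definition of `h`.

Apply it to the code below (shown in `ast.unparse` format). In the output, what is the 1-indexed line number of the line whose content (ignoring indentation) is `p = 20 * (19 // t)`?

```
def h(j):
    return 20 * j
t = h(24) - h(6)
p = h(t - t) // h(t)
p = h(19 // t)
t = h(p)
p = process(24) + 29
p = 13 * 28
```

3

Transformed code:
t = 20 * 24 - 20 * 6
p = 20 * (t - t) // (20 * t)
p = 20 * (19 // t)
t = 20 * p
p = process(24) + 29
p = 13 * 28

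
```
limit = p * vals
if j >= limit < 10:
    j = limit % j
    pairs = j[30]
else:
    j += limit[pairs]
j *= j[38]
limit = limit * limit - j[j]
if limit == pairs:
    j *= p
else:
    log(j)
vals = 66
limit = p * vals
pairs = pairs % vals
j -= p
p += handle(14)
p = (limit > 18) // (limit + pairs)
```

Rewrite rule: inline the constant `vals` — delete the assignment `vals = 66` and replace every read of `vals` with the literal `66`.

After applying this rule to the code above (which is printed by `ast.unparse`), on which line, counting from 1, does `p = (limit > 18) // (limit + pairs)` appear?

17

Transformed code:
limit = p * 66
if j >= limit < 10:
    j = limit % j
    pairs = j[30]
else:
    j += limit[pairs]
j *= j[38]
limit = limit * limit - j[j]
if limit == pairs:
    j *= p
else:
    log(j)
limit = p * 66
pairs = pairs % 66
j -= p
p += handle(14)
p = (limit > 18) // (limit + pairs)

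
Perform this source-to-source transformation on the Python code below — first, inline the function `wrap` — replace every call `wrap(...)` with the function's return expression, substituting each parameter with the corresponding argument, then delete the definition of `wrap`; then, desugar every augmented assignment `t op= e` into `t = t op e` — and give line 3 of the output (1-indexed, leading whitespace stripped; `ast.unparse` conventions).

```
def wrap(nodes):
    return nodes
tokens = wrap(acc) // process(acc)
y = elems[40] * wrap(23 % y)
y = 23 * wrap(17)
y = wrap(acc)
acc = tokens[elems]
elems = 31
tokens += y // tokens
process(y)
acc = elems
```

y = 23 * 17

Transformed code:
tokens = acc // process(acc)
y = elems[40] * (23 % y)
y = 23 * 17
y = acc
acc = tokens[elems]
elems = 31
tokens = tokens + y // tokens
process(y)
acc = elems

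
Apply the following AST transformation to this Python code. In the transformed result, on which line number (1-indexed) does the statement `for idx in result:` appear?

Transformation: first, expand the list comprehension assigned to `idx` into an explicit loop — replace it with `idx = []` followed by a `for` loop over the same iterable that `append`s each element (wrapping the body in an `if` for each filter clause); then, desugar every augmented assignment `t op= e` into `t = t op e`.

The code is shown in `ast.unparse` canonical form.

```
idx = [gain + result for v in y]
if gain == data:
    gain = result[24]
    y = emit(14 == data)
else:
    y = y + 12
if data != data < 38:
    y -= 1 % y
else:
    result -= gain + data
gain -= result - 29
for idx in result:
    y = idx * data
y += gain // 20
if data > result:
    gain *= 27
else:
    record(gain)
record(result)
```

Transformed code:
idx = []
for v in y:
    idx.append(gain + result)
if gain == data:
    gain = result[24]
    y = emit(14 == data)
else:
    y = y + 12
if data != data < 38:
    y = y - 1 % y
else:
    result = result - (gain + data)
gain = gain - (result - 29)
for idx in result:
    y = idx * data
y = y + gain // 20
if data > result:
    gain = gain * 27
else:
    record(gain)
record(result)

14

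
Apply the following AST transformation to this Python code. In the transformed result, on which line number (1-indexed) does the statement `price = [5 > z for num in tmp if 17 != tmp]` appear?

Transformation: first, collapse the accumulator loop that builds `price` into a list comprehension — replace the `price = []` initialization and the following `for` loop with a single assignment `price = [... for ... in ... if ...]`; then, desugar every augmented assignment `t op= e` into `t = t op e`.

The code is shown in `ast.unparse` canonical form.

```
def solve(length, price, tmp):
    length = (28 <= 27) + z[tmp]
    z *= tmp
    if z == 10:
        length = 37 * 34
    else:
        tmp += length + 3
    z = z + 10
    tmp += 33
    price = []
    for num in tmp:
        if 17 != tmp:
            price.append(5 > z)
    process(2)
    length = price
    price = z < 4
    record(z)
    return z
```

Transformed code:
def solve(length, price, tmp):
    length = (28 <= 27) + z[tmp]
    z = z * tmp
    if z == 10:
        length = 37 * 34
    else:
        tmp = tmp + (length + 3)
    z = z + 10
    tmp = tmp + 33
    price = [5 > z for num in tmp if 17 != tmp]
    process(2)
    length = price
    price = z < 4
    record(z)
    return z

10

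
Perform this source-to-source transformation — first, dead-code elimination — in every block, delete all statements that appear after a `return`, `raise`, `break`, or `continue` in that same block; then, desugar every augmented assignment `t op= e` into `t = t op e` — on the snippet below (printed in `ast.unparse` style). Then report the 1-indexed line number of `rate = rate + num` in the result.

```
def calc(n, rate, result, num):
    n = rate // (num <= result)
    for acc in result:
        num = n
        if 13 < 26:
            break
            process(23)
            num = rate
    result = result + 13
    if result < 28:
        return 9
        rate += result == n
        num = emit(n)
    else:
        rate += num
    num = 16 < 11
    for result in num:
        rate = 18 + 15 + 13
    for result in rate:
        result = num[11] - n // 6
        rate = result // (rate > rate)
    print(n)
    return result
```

11

Transformed code:
def calc(n, rate, result, num):
    n = rate // (num <= result)
    for acc in result:
        num = n
        if 13 < 26:
            break
    result = result + 13
    if result < 28:
        return 9
    else:
        rate = rate + num
    num = 16 < 11
    for result in num:
        rate = 18 + 15 + 13
    for result in rate:
        result = num[11] - n // 6
        rate = result // (rate > rate)
    print(n)
    return result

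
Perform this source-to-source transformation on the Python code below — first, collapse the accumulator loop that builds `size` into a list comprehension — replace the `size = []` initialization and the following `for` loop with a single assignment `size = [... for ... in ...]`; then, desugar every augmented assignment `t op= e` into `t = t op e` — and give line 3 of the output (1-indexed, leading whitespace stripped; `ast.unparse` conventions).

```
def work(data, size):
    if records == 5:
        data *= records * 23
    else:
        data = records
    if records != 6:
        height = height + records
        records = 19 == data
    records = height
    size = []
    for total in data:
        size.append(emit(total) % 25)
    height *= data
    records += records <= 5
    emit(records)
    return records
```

Transformed code:
def work(data, size):
    if records == 5:
        data = data * (records * 23)
    else:
        data = records
    if records != 6:
        height = height + records
        records = 19 == data
    records = height
    size = [emit(total) % 25 for total in data]
    height = height * data
    records = records + (records <= 5)
    emit(records)
    return records

data = data * (records * 23)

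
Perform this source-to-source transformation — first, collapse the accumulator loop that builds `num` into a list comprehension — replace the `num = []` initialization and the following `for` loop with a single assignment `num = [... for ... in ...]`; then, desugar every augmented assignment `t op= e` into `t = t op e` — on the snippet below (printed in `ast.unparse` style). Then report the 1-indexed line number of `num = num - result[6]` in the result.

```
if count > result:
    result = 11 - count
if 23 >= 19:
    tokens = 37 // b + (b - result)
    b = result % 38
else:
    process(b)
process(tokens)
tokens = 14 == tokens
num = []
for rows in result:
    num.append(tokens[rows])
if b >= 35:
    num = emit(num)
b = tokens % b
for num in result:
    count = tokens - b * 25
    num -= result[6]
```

Transformed code:
if count > result:
    result = 11 - count
if 23 >= 19:
    tokens = 37 // b + (b - result)
    b = result % 38
else:
    process(b)
process(tokens)
tokens = 14 == tokens
num = [tokens[rows] for rows in result]
if b >= 35:
    num = emit(num)
b = tokens % b
for num in result:
    count = tokens - b * 25
    num = num - result[6]

16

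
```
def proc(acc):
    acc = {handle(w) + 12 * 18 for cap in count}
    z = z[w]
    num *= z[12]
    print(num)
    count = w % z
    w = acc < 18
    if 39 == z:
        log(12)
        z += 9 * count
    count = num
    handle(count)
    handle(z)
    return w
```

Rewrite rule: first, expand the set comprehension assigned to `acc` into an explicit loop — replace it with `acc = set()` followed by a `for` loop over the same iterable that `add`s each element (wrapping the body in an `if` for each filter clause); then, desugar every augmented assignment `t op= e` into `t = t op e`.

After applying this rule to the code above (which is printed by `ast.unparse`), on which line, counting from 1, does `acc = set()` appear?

Transformed code:
def proc(acc):
    acc = set()
    for cap in count:
        acc.add(handle(w) + 12 * 18)
    z = z[w]
    num = num * z[12]
    print(num)
    count = w % z
    w = acc < 18
    if 39 == z:
        log(12)
        z = z + 9 * count
    count = num
    handle(count)
    handle(z)
    return w

2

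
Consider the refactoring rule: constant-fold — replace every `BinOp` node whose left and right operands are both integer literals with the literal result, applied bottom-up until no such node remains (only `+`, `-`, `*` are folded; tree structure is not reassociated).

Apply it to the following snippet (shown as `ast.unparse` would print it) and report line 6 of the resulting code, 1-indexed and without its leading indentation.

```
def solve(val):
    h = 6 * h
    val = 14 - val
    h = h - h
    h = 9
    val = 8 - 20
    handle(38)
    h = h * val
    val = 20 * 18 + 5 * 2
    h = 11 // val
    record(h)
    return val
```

Transformed code:
def solve(val):
    h = 6 * h
    val = 14 - val
    h = h - h
    h = 9
    val = -12
    handle(38)
    h = h * val
    val = 370
    h = 11 // val
    record(h)
    return val

val = -12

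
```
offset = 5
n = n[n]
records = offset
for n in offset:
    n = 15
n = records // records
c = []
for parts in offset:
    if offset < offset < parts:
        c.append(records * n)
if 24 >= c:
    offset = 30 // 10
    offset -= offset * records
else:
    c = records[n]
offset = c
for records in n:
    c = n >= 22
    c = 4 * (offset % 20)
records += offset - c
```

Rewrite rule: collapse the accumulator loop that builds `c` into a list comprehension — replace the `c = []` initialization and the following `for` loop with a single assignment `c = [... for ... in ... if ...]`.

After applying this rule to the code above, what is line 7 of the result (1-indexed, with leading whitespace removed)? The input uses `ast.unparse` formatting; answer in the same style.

Transformed code:
offset = 5
n = n[n]
records = offset
for n in offset:
    n = 15
n = records // records
c = [records * n for parts in offset if offset < offset < parts]
if 24 >= c:
    offset = 30 // 10
    offset -= offset * records
else:
    c = records[n]
offset = c
for records in n:
    c = n >= 22
    c = 4 * (offset % 20)
records += offset - c

c = [records * n for parts in offset if offset < offset < parts]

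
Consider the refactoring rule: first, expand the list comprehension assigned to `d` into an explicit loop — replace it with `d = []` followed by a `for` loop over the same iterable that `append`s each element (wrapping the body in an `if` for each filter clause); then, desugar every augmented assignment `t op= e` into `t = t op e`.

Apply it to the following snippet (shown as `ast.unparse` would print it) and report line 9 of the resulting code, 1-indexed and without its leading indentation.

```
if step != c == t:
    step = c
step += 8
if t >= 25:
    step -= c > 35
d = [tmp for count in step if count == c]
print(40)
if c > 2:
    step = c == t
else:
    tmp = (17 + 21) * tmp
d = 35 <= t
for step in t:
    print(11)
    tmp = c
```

d.append(tmp)

Transformed code:
if step != c == t:
    step = c
step = step + 8
if t >= 25:
    step = step - (c > 35)
d = []
for count in step:
    if count == c:
        d.append(tmp)
print(40)
if c > 2:
    step = c == t
else:
    tmp = (17 + 21) * tmp
d = 35 <= t
for step in t:
    print(11)
    tmp = c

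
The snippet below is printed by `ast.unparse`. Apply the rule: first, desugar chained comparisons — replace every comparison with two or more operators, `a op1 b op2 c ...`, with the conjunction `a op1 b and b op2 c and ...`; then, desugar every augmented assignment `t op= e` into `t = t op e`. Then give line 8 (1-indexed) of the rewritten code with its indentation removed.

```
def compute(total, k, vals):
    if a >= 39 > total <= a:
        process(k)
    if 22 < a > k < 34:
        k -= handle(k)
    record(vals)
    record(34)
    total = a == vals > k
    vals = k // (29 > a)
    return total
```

Transformed code:
def compute(total, k, vals):
    if a >= 39 and 39 > total and (total <= a):
        process(k)
    if 22 < a and a > k and (k < 34):
        k = k - handle(k)
    record(vals)
    record(34)
    total = a == vals and vals > k
    vals = k // (29 > a)
    return total

total = a == vals and vals > k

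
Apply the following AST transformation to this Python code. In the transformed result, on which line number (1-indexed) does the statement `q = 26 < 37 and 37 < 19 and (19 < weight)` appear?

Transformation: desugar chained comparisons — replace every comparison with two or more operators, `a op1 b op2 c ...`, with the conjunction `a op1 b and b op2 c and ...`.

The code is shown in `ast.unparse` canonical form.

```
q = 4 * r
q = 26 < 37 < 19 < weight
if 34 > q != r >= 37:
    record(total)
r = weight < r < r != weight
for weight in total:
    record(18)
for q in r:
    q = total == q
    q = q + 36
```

Transformed code:
q = 4 * r
q = 26 < 37 and 37 < 19 and (19 < weight)
if 34 > q and q != r and (r >= 37):
    record(total)
r = weight < r and r < r and (r != weight)
for weight in total:
    record(18)
for q in r:
    q = total == q
    q = q + 36

2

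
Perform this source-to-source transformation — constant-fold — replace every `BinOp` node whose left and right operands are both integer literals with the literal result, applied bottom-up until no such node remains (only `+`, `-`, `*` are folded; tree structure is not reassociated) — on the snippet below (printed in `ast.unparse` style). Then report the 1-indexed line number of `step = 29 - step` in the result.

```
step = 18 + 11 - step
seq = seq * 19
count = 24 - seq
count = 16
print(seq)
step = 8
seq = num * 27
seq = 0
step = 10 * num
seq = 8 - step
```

Transformed code:
step = 29 - step
seq = seq * 19
count = 24 - seq
count = 16
print(seq)
step = 8
seq = num * 27
seq = 0
step = 10 * num
seq = 8 - step

1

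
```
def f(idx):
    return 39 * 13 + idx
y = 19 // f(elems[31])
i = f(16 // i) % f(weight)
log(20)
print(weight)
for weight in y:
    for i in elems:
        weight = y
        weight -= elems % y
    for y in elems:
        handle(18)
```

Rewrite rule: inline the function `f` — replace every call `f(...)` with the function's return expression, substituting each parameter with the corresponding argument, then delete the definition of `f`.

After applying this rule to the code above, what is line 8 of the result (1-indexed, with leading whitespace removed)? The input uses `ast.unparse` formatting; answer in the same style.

Transformed code:
y = 19 // (39 * 13 + elems[31])
i = (39 * 13 + 16 // i) % (39 * 13 + weight)
log(20)
print(weight)
for weight in y:
    for i in elems:
        weight = y
        weight -= elems % y
    for y in elems:
        handle(18)

weight -= elems % y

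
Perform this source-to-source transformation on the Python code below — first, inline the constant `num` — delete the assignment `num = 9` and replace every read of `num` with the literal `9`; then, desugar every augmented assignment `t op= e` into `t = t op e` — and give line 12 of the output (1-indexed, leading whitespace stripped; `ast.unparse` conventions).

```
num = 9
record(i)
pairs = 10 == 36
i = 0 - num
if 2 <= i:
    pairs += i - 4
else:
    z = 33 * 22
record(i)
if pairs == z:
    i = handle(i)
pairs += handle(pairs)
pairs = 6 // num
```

Transformed code:
record(i)
pairs = 10 == 36
i = 0 - 9
if 2 <= i:
    pairs = pairs + (i - 4)
else:
    z = 33 * 22
record(i)
if pairs == z:
    i = handle(i)
pairs = pairs + handle(pairs)
pairs = 6 // 9

pairs = 6 // 9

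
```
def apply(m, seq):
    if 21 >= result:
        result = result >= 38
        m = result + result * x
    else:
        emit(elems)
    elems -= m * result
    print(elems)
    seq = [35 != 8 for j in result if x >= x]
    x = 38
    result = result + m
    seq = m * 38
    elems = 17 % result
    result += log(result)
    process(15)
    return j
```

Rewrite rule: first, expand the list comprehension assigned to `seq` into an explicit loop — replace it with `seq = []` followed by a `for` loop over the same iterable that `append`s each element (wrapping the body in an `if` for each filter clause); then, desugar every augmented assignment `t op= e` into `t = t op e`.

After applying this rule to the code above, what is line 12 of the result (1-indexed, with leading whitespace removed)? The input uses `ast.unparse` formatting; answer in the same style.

Transformed code:
def apply(m, seq):
    if 21 >= result:
        result = result >= 38
        m = result + result * x
    else:
        emit(elems)
    elems = elems - m * result
    print(elems)
    seq = []
    for j in result:
        if x >= x:
            seq.append(35 != 8)
    x = 38
    result = result + m
    seq = m * 38
    elems = 17 % result
    result = result + log(result)
    process(15)
    return j

seq.append(35 != 8)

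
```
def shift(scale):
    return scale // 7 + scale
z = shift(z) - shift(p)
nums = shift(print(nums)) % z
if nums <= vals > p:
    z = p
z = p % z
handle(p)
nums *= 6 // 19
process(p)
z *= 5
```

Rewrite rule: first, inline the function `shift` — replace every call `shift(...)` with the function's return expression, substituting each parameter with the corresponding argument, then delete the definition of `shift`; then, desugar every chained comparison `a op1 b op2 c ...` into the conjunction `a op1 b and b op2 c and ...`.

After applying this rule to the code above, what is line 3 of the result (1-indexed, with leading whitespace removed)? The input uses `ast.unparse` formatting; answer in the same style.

Transformed code:
z = z // 7 + z - (p // 7 + p)
nums = (print(nums) // 7 + print(nums)) % z
if nums <= vals and vals > p:
    z = p
z = p % z
handle(p)
nums *= 6 // 19
process(p)
z *= 5

if nums <= vals and vals > p:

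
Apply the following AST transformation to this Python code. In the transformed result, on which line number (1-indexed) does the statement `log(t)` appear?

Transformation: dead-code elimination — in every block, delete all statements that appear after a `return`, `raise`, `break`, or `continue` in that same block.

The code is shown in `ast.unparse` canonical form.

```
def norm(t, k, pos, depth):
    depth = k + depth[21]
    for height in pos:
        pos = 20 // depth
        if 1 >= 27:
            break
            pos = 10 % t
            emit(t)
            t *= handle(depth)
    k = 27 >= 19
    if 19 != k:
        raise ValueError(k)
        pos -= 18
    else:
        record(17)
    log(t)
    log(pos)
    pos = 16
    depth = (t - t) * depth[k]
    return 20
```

Transformed code:
def norm(t, k, pos, depth):
    depth = k + depth[21]
    for height in pos:
        pos = 20 // depth
        if 1 >= 27:
            break
    k = 27 >= 19
    if 19 != k:
        raise ValueError(k)
    else:
        record(17)
    log(t)
    log(pos)
    pos = 16
    depth = (t - t) * depth[k]
    return 20

12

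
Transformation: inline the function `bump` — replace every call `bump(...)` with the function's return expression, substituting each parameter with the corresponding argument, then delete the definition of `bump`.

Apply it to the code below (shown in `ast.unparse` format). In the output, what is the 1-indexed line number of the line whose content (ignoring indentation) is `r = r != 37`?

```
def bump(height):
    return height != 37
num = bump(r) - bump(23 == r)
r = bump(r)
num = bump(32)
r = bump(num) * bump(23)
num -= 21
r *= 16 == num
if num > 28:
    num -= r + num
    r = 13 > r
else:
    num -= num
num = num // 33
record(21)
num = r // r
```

Transformed code:
num = (r != 37) - ((23 == r) != 37)
r = r != 37
num = 32 != 37
r = (num != 37) * (23 != 37)
num -= 21
r *= 16 == num
if num > 28:
    num -= r + num
    r = 13 > r
else:
    num -= num
num = num // 33
record(21)
num = r // r

2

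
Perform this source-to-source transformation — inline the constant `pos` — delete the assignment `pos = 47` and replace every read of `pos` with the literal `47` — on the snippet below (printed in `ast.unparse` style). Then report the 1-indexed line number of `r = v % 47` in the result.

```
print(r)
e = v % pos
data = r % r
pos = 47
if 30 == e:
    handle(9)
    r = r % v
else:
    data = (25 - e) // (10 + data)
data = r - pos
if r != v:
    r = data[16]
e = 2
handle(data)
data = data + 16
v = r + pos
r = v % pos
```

16

Transformed code:
print(r)
e = v % 47
data = r % r
if 30 == e:
    handle(9)
    r = r % v
else:
    data = (25 - e) // (10 + data)
data = r - 47
if r != v:
    r = data[16]
e = 2
handle(data)
data = data + 16
v = r + 47
r = v % 47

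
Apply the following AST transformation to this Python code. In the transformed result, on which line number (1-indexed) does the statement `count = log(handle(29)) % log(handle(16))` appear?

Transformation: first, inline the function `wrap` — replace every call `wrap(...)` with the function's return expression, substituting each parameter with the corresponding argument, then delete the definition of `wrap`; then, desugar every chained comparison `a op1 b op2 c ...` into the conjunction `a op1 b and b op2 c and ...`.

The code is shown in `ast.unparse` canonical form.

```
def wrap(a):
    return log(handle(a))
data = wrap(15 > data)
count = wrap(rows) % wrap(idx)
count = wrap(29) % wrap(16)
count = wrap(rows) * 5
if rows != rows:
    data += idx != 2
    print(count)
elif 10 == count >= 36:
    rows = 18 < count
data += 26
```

3

Transformed code:
data = log(handle(15 > data))
count = log(handle(rows)) % log(handle(idx))
count = log(handle(29)) % log(handle(16))
count = log(handle(rows)) * 5
if rows != rows:
    data += idx != 2
    print(count)
elif 10 == count and count >= 36:
    rows = 18 < count
data += 26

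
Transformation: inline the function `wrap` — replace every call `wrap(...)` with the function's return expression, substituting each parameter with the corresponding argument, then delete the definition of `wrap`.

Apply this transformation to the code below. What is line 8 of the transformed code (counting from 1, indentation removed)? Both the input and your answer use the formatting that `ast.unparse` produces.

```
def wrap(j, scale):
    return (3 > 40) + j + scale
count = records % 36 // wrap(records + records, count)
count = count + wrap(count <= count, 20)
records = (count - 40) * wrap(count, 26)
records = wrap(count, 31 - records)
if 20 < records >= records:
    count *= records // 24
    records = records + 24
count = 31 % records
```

Transformed code:
count = records % 36 // ((3 > 40) + (records + records) + count)
count = count + ((3 > 40) + (count <= count) + 20)
records = (count - 40) * ((3 > 40) + count + 26)
records = (3 > 40) + count + (31 - records)
if 20 < records >= records:
    count *= records // 24
    records = records + 24
count = 31 % records

count = 31 % records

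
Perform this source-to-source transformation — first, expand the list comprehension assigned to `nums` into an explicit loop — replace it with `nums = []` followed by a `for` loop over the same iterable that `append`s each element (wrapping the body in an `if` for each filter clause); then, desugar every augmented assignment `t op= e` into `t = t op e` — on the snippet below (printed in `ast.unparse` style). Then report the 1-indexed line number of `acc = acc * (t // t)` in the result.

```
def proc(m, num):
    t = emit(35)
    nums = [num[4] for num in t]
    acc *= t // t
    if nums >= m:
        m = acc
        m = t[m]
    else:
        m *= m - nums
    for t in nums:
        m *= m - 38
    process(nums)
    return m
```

Transformed code:
def proc(m, num):
    t = emit(35)
    nums = []
    for num in t:
        nums.append(num[4])
    acc = acc * (t // t)
    if nums >= m:
        m = acc
        m = t[m]
    else:
        m = m * (m - nums)
    for t in nums:
        m = m * (m - 38)
    process(nums)
    return m

6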